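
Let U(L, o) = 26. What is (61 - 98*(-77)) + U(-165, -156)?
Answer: 7633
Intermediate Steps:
(61 - 98*(-77)) + U(-165, -156) = (61 - 98*(-77)) + 26 = (61 + 7546) + 26 = 7607 + 26 = 7633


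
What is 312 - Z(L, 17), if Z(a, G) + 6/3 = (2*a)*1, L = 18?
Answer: 278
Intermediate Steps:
Z(a, G) = -2 + 2*a (Z(a, G) = -2 + (2*a)*1 = -2 + 2*a)
312 - Z(L, 17) = 312 - (-2 + 2*18) = 312 - (-2 + 36) = 312 - 1*34 = 312 - 34 = 278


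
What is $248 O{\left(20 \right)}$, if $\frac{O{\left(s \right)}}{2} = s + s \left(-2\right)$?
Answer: $-9920$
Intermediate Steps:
$O{\left(s \right)} = - 2 s$ ($O{\left(s \right)} = 2 \left(s + s \left(-2\right)\right) = 2 \left(s - 2 s\right) = 2 \left(- s\right) = - 2 s$)
$248 O{\left(20 \right)} = 248 \left(\left(-2\right) 20\right) = 248 \left(-40\right) = -9920$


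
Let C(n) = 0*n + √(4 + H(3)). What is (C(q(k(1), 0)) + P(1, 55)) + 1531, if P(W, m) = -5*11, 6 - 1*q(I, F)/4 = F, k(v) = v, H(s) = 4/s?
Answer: 1476 + 4*√3/3 ≈ 1478.3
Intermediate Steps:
q(I, F) = 24 - 4*F
P(W, m) = -55
C(n) = 4*√3/3 (C(n) = 0*n + √(4 + 4/3) = 0 + √(4 + 4*(⅓)) = 0 + √(4 + 4/3) = 0 + √(16/3) = 0 + 4*√3/3 = 4*√3/3)
(C(q(k(1), 0)) + P(1, 55)) + 1531 = (4*√3/3 - 55) + 1531 = (-55 + 4*√3/3) + 1531 = 1476 + 4*√3/3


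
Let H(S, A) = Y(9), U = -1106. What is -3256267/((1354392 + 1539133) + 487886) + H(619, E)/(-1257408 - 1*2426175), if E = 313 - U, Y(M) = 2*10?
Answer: -3998265797627/4151902691871 ≈ -0.96300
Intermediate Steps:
Y(M) = 20
E = 1419 (E = 313 - 1*(-1106) = 313 + 1106 = 1419)
H(S, A) = 20
-3256267/((1354392 + 1539133) + 487886) + H(619, E)/(-1257408 - 1*2426175) = -3256267/((1354392 + 1539133) + 487886) + 20/(-1257408 - 1*2426175) = -3256267/(2893525 + 487886) + 20/(-1257408 - 2426175) = -3256267/3381411 + 20/(-3683583) = -3256267*1/3381411 + 20*(-1/3683583) = -3256267/3381411 - 20/3683583 = -3998265797627/4151902691871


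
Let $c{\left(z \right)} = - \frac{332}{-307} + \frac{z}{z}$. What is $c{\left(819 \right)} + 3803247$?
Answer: $\frac{1167597468}{307} \approx 3.8032 \cdot 10^{6}$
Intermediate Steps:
$c{\left(z \right)} = \frac{639}{307}$ ($c{\left(z \right)} = \left(-332\right) \left(- \frac{1}{307}\right) + 1 = \frac{332}{307} + 1 = \frac{639}{307}$)
$c{\left(819 \right)} + 3803247 = \frac{639}{307} + 3803247 = \frac{1167597468}{307}$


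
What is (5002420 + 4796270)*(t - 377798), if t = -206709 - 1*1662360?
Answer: -22016353204230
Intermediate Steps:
t = -1869069 (t = -206709 - 1662360 = -1869069)
(5002420 + 4796270)*(t - 377798) = (5002420 + 4796270)*(-1869069 - 377798) = 9798690*(-2246867) = -22016353204230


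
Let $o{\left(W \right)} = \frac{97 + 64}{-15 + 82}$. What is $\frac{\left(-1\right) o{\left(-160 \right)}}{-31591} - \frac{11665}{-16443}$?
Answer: $\frac{3527535904}{4971886353} \approx 0.7095$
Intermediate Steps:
$o{\left(W \right)} = \frac{161}{67}$
$\frac{\left(-1\right) o{\left(-160 \right)}}{-31591} - \frac{11665}{-16443} = \frac{\left(-1\right) \frac{161}{67}}{-31591} - \frac{11665}{-16443} = \left(- \frac{161}{67}\right) \left(- \frac{1}{31591}\right) - - \frac{11665}{16443} = \frac{23}{302371} + \frac{11665}{16443} = \frac{3527535904}{4971886353}$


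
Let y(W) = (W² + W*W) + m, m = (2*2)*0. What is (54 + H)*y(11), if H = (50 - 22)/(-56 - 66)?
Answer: 793760/61 ≈ 13012.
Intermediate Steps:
m = 0 (m = 4*0 = 0)
y(W) = 2*W² (y(W) = (W² + W*W) + 0 = (W² + W²) + 0 = 2*W² + 0 = 2*W²)
H = -14/61 (H = 28/(-122) = 28*(-1/122) = -14/61 ≈ -0.22951)
(54 + H)*y(11) = (54 - 14/61)*(2*11²) = 3280*(2*121)/61 = (3280/61)*242 = 793760/61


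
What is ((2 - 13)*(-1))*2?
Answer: 22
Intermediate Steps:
((2 - 13)*(-1))*2 = -11*(-1)*2 = 11*2 = 22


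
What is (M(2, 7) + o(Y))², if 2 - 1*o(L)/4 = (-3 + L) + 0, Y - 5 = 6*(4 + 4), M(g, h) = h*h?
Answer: 20449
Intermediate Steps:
M(g, h) = h²
Y = 53 (Y = 5 + 6*(4 + 4) = 5 + 6*8 = 5 + 48 = 53)
o(L) = 20 - 4*L (o(L) = 8 - 4*((-3 + L) + 0) = 8 - 4*(-3 + L) = 8 + (12 - 4*L) = 20 - 4*L)
(M(2, 7) + o(Y))² = (7² + (20 - 4*53))² = (49 + (20 - 212))² = (49 - 192)² = (-143)² = 20449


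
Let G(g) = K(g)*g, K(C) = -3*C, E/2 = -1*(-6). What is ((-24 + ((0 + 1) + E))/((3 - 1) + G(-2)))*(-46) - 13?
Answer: -318/5 ≈ -63.600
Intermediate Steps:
E = 12 (E = 2*(-1*(-6)) = 2*6 = 12)
G(g) = -3*g² (G(g) = (-3*g)*g = -3*g²)
((-24 + ((0 + 1) + E))/((3 - 1) + G(-2)))*(-46) - 13 = ((-24 + ((0 + 1) + 12))/((3 - 1) - 3*(-2)²))*(-46) - 13 = ((-24 + (1 + 12))/(2 - 3*4))*(-46) - 13 = ((-24 + 13)/(2 - 12))*(-46) - 13 = -11/(-10)*(-46) - 13 = -11*(-⅒)*(-46) - 13 = (11/10)*(-46) - 13 = -253/5 - 13 = -318/5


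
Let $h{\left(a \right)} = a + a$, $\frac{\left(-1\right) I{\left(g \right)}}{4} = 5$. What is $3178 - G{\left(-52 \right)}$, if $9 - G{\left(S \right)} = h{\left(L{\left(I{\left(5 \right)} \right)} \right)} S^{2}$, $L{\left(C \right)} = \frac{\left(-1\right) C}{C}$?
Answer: $-2239$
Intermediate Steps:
$I{\left(g \right)} = -20$ ($I{\left(g \right)} = \left(-4\right) 5 = -20$)
$L{\left(C \right)} = -1$
$h{\left(a \right)} = 2 a$
$G{\left(S \right)} = 9 + 2 S^{2}$ ($G{\left(S \right)} = 9 - 2 \left(-1\right) S^{2} = 9 - - 2 S^{2} = 9 + 2 S^{2}$)
$3178 - G{\left(-52 \right)} = 3178 - \left(9 + 2 \left(-52\right)^{2}\right) = 3178 - \left(9 + 2 \cdot 2704\right) = 3178 - \left(9 + 5408\right) = 3178 - 5417 = -2239$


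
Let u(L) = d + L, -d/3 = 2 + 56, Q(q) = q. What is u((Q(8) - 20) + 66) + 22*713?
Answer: 15566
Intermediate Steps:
d = -174 (d = -3*(2 + 56) = -3*58 = -174)
u(L) = -174 + L
u((Q(8) - 20) + 66) + 22*713 = (-174 + ((8 - 20) + 66)) + 22*713 = (-174 + (-12 + 66)) + 15686 = (-174 + 54) + 15686 = -120 + 15686 = 15566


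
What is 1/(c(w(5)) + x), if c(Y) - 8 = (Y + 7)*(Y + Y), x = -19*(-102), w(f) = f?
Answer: 1/2066 ≈ 0.00048403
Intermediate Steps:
x = 1938
c(Y) = 8 + 2*Y*(7 + Y) (c(Y) = 8 + (Y + 7)*(Y + Y) = 8 + (7 + Y)*(2*Y) = 8 + 2*Y*(7 + Y))
1/(c(w(5)) + x) = 1/((8 + 2*5² + 14*5) + 1938) = 1/((8 + 2*25 + 70) + 1938) = 1/((8 + 50 + 70) + 1938) = 1/(128 + 1938) = 1/2066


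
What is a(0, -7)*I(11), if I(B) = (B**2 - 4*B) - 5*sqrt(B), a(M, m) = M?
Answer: 0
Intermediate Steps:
I(B) = B**2 - 5*sqrt(B) - 4*B
a(0, -7)*I(11) = 0*(11**2 - 5*sqrt(11) - 4*11) = 0*(121 - 5*sqrt(11) - 44) = 0*(77 - 5*sqrt(11)) = 0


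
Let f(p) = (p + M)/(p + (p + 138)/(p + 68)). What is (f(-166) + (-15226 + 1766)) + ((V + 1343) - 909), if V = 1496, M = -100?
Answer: -6686469/580 ≈ -11528.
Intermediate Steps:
f(p) = (-100 + p)/(p + (138 + p)/(68 + p)) (f(p) = (p - 100)/(p + (p + 138)/(p + 68)) = (-100 + p)/(p + (138 + p)/(68 + p)))
(f(-166) + (-15226 + 1766)) + ((V + 1343) - 909) = ((-6800 + (-166)² - 32*(-166))/(138 + (-166)² + 69*(-166)) + (-15226 + 1766)) + ((1496 + 1343) - 909) = ((-6800 + 27556 + 5312)/(138 + 27556 - 11454) - 13460) + (2839 - 909) = (26068/16240 - 13460) + 1930 = ((1/16240)*26068 - 13460) + 1930 = (931/580 - 13460) + 1930 = -7805869/580 + 1930 = -6686469/580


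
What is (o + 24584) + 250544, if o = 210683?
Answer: 485811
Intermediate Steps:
(o + 24584) + 250544 = (210683 + 24584) + 250544 = 235267 + 250544 = 485811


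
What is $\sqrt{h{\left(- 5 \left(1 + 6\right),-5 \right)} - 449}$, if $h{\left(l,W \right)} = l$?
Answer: $22 i \approx 22.0 i$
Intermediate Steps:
$\sqrt{h{\left(- 5 \left(1 + 6\right),-5 \right)} - 449} = \sqrt{- 5 \left(1 + 6\right) - 449} = \sqrt{\left(-5\right) 7 - 449} = \sqrt{-35 - 449} = \sqrt{-484} = 22 i$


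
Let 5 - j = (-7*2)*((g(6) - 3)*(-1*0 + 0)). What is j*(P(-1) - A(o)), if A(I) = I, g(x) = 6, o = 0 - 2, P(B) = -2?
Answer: 0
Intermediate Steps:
o = -2
j = 5 (j = 5 - (-7*2)*(6 - 3)*(-1*0 + 0) = 5 - (-14)*3*(0 + 0) = 5 - (-14)*3*0 = 5 - (-14)*0 = 5 - 1*0 = 5 + 0 = 5)
j*(P(-1) - A(o)) = 5*(-2 - 1*(-2)) = 5*(-2 + 2) = 5*0 = 0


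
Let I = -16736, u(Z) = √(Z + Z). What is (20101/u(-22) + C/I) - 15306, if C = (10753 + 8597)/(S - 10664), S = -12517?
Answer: -989678854791/64659536 - 20101*I*√11/22 ≈ -15306.0 - 3030.3*I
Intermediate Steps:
u(Z) = √2*√Z (u(Z) = √(2*Z) = √2*√Z)
C = -6450/7727 (C = (10753 + 8597)/(-12517 - 10664) = 19350/(-23181) = 19350*(-1/23181) = -6450/7727 ≈ -0.83473)
(20101/u(-22) + C/I) - 15306 = (20101/((√2*√(-22))) - 6450/7727/(-16736)) - 15306 = (20101/((√2*(I*√22))) - 6450/7727*(-1/16736)) - 15306 = (20101/((2*I*√11)) + 3225/64659536) - 15306 = (20101*(-I*√11/22) + 3225/64659536) - 15306 = (-20101*I*√11/22 + 3225/64659536) - 15306 = (3225/64659536 - 20101*I*√11/22) - 15306 = -989678854791/64659536 - 20101*I*√11/22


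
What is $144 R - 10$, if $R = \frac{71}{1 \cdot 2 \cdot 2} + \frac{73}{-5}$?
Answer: $\frac{2218}{5} \approx 443.6$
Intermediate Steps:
$R = \frac{63}{20}$ ($R = \frac{71}{2 \cdot 2} + 73 \left(- \frac{1}{5}\right) = \frac{71}{4} - \frac{73}{5} = \frac{63}{20} \approx 3.15$)
$144 R - 10 = 144 \cdot \frac{63}{20} - 10 = \frac{2268}{5} - 10 = \frac{2218}{5}$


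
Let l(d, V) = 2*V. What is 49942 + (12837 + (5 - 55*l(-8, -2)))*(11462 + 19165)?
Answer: 400099816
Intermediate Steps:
49942 + (12837 + (5 - 55*l(-8, -2)))*(11462 + 19165) = 49942 + (12837 + (5 - 110*(-2)))*(11462 + 19165) = 49942 + (12837 + (5 - 55*(-4)))*30627 = 49942 + (12837 + (5 + 220))*30627 = 49942 + (12837 + 225)*30627 = 49942 + 13062*30627 = 49942 + 400049874 = 400099816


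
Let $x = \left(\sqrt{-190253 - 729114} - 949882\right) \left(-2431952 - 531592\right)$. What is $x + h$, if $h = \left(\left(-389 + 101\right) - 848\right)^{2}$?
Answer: $2815018392304 - 2963544 i \sqrt{919367} \approx 2.815 \cdot 10^{12} - 2.8416 \cdot 10^{9} i$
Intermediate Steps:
$h = 1290496$ ($h = \left(-288 - 848\right)^{2} = \left(-1136\right)^{2} = 1290496$)
$x = 2815017101808 - 2963544 i \sqrt{919367}$ ($x = \left(\sqrt{-919367} - 949882\right) \left(-2963544\right) = \left(i \sqrt{919367} - 949882\right) \left(-2963544\right) = \left(-949882 + i \sqrt{919367}\right) \left(-2963544\right) = 2815017101808 - 2963544 i \sqrt{919367} \approx 2.815 \cdot 10^{12} - 2.8416 \cdot 10^{9} i$)
$x + h = \left(2815017101808 - 2963544 i \sqrt{919367}\right) + 1290496 = 2815018392304 - 2963544 i \sqrt{919367}$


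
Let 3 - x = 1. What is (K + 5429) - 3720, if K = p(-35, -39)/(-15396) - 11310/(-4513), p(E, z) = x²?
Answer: 29729775410/17370537 ≈ 1711.5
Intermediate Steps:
x = 2 (x = 3 - 1*1 = 3 - 1 = 2)
p(E, z) = 4 (p(E, z) = 2² = 4)
K = 43527677/17370537 (K = 4/(-15396) - 11310/(-4513) = 4*(-1/15396) - 11310*(-1/4513) = -1/3849 + 11310/4513 = 43527677/17370537 ≈ 2.5058)
(K + 5429) - 3720 = (43527677/17370537 + 5429) - 3720 = 94348173050/17370537 - 3720 = 29729775410/17370537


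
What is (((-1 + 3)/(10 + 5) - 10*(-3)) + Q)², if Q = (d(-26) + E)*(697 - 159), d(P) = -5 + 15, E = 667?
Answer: 29853569400964/225 ≈ 1.3268e+11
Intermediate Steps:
d(P) = 10
Q = 364226 (Q = (10 + 667)*(697 - 159) = 677*538 = 364226)
(((-1 + 3)/(10 + 5) - 10*(-3)) + Q)² = (((-1 + 3)/(10 + 5) - 10*(-3)) + 364226)² = ((2/15 + 30) + 364226)² = (452/15 + 364226)² = (5463842/15)² = 29853569400964/225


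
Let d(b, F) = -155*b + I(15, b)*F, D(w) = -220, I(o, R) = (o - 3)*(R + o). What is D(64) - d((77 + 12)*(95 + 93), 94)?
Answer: -16297376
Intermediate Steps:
I(o, R) = (-3 + o)*(R + o)
d(b, F) = -155*b + F*(180 + 12*b) (d(b, F) = -155*b + (15² - 3*b - 3*15 + b*15)*F = -155*b + (225 - 3*b - 45 + 15*b)*F = -155*b + (180 + 12*b)*F = -155*b + F*(180 + 12*b))
D(64) - d((77 + 12)*(95 + 93), 94) = -220 - (-155*(77 + 12)*(95 + 93) + 12*94*(15 + (77 + 12)*(95 + 93))) = -220 - (-13795*188 + 12*94*(15 + 89*188)) = -220 - (-155*16732 + 12*94*(15 + 16732)) = -220 - (-2593460 + 12*94*16747) = -220 - (-2593460 + 18890616) = -220 - 1*16297156 = -220 - 16297156 = -16297376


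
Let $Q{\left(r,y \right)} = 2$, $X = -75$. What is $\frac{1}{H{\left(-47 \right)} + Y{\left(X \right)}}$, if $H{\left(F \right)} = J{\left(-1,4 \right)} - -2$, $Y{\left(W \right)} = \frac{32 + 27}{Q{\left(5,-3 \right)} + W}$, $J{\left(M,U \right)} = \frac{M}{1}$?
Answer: $\frac{73}{14} \approx 5.2143$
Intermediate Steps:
$J{\left(M,U \right)} = M$ ($J{\left(M,U \right)} = M 1 = M$)
$Y{\left(W \right)} = \frac{59}{2 + W}$ ($Y{\left(W \right)} = \frac{32 + 27}{2 + W} = \frac{59}{2 + W}$)
$H{\left(F \right)} = 1$ ($H{\left(F \right)} = -1 - -2 = -1 + 2 = 1$)
$\frac{1}{H{\left(-47 \right)} + Y{\left(X \right)}} = \frac{1}{1 + \frac{59}{2 - 75}} = \frac{1}{1 + \frac{59}{-73}} = \frac{1}{1 + 59 \left(- \frac{1}{73}\right)} = \frac{1}{1 - \frac{59}{73}} = \frac{1}{\frac{14}{73}} = \frac{73}{14}$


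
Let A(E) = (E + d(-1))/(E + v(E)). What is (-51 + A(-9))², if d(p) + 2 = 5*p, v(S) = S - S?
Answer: 196249/81 ≈ 2422.8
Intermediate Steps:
v(S) = 0
d(p) = -2 + 5*p
A(E) = (-7 + E)/E (A(E) = (E + (-2 + 5*(-1)))/(E + 0) = (E + (-2 - 5))/E = (E - 7)/E = (-7 + E)/E)
(-51 + A(-9))² = (-51 + (-7 - 9)/(-9))² = (-51 - ⅑*(-16))² = (-51 + 16/9)² = (-443/9)² = 196249/81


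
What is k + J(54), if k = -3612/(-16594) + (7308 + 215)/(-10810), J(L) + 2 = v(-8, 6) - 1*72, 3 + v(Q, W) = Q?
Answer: -7666593921/89690570 ≈ -85.478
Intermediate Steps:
v(Q, W) = -3 + Q
J(L) = -85 (J(L) = -2 + ((-3 - 8) - 1*72) = -2 + (-11 - 72) = -2 - 83 = -85)
k = -42895471/89690570 (k = -3612*(-1/16594) + 7523*(-1/10810) = 1806/8297 - 7523/10810 = -42895471/89690570 ≈ -0.47826)
k + J(54) = -42895471/89690570 - 85 = -7666593921/89690570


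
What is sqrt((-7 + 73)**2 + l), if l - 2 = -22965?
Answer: I*sqrt(18607) ≈ 136.41*I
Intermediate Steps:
l = -22963 (l = 2 - 22965 = -22963)
sqrt((-7 + 73)**2 + l) = sqrt((-7 + 73)**2 - 22963) = sqrt(66**2 - 22963) = sqrt(4356 - 22963) = sqrt(-18607) = I*sqrt(18607)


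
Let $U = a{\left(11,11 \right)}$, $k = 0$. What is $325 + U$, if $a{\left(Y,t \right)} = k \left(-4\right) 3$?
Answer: $325$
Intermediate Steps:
$a{\left(Y,t \right)} = 0$ ($a{\left(Y,t \right)} = 0 \left(-4\right) 3 = 0 \cdot 3 = 0$)
$U = 0$
$325 + U = 325 + 0 = 325$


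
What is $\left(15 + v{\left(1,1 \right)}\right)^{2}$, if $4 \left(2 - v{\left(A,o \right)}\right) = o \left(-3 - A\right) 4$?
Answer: $441$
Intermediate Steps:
$v{\left(A,o \right)} = 2 - o \left(-3 - A\right)$ ($v{\left(A,o \right)} = 2 - \frac{o \left(-3 - A\right) 4}{4} = 2 - \frac{4 o \left(-3 - A\right)}{4} = 2 - o \left(-3 - A\right)$)
$\left(15 + v{\left(1,1 \right)}\right)^{2} = \left(15 + \left(2 + 3 \cdot 1 + 1 \cdot 1\right)\right)^{2} = \left(15 + \left(2 + 3 + 1\right)\right)^{2} = \left(15 + 6\right)^{2} = 21^{2} = 441$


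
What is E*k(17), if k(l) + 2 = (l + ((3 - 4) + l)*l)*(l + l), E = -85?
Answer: -835040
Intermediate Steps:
k(l) = -2 + 2*l*(l + l*(-1 + l)) (k(l) = -2 + (l + ((3 - 4) + l)*l)*(l + l) = -2 + (l + (-1 + l)*l)*(2*l) = -2 + (l + l*(-1 + l))*(2*l) = -2 + 2*l*(l + l*(-1 + l)))
E*k(17) = -85*(-2 + 2*17**3) = -85*(-2 + 2*4913) = -85*(-2 + 9826) = -85*9824 = -835040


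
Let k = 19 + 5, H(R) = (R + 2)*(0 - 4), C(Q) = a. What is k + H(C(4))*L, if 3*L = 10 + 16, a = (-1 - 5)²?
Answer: -3880/3 ≈ -1293.3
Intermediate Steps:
a = 36 (a = (-6)² = 36)
C(Q) = 36
H(R) = -8 - 4*R (H(R) = (2 + R)*(-4) = -8 - 4*R)
k = 24
L = 26/3 (L = (10 + 16)/3 = (⅓)*26 = 26/3 ≈ 8.6667)
k + H(C(4))*L = 24 + (-8 - 4*36)*(26/3) = 24 + (-8 - 144)*(26/3) = 24 - 152*26/3 = 24 - 3952/3 = -3880/3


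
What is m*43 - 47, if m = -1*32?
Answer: -1423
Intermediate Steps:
m = -32
m*43 - 47 = -32*43 - 47 = -1376 - 47 = -1423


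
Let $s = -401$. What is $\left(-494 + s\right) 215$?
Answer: $-192425$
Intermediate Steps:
$\left(-494 + s\right) 215 = \left(-494 - 401\right) 215 = \left(-895\right) 215 = -192425$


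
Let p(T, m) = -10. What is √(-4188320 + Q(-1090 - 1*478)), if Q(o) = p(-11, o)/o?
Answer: 5*I*√131345715/28 ≈ 2046.5*I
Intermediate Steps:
Q(o) = -10/o
√(-4188320 + Q(-1090 - 1*478)) = √(-4188320 - 10/(-1090 - 1*478)) = √(-4188320 - 10/(-1090 - 478)) = √(-4188320 - 10/(-1568)) = √(-4188320 - 10*(-1/1568)) = √(-4188320 + 5/784) = √(-3283642875/784) = 5*I*√131345715/28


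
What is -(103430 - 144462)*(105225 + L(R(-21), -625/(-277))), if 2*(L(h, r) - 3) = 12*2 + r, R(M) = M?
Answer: 1196156349860/277 ≈ 4.3183e+9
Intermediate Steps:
L(h, r) = 15 + r/2 (L(h, r) = 3 + (12*2 + r)/2 = 3 + (24 + r)/2 = 3 + (12 + r/2) = 15 + r/2)
-(103430 - 144462)*(105225 + L(R(-21), -625/(-277))) = -(103430 - 144462)*(105225 + (15 + (-625/(-277))/2)) = -(-41032)*(105225 + (15 + (-625*(-1/277))/2)) = -(-41032)*(105225 + (15 + (½)*(625/277))) = -(-41032)*(105225 + (15 + 625/554)) = -(-41032)*(105225 + 8935/554) = -(-41032)*58303585/554 = -1*(-1196156349860/277) = 1196156349860/277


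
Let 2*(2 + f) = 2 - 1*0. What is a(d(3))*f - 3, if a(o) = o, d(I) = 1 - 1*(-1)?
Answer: -5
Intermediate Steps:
f = -1 (f = -2 + (2 - 1*0)/2 = -2 + (2 + 0)/2 = -2 + (1/2)*2 = -2 + 1 = -1)
d(I) = 2 (d(I) = 1 + 1 = 2)
a(d(3))*f - 3 = 2*(-1) - 3 = -2 - 3 = -5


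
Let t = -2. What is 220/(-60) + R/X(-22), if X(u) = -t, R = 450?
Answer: 664/3 ≈ 221.33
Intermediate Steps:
X(u) = 2 (X(u) = -1*(-2) = 2)
220/(-60) + R/X(-22) = 220/(-60) + 450/2 = 220*(-1/60) + 450*(1/2) = -11/3 + 225 = 664/3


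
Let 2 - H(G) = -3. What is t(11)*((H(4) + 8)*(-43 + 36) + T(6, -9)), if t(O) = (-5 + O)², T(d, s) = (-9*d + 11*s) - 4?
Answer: -8928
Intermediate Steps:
H(G) = 5 (H(G) = 2 - 1*(-3) = 2 + 3 = 5)
T(d, s) = -4 - 9*d + 11*s
t(11)*((H(4) + 8)*(-43 + 36) + T(6, -9)) = (-5 + 11)²*((5 + 8)*(-43 + 36) + (-4 - 9*6 + 11*(-9))) = 6²*(13*(-7) + (-4 - 54 - 99)) = 36*(-91 - 157) = 36*(-248) = -8928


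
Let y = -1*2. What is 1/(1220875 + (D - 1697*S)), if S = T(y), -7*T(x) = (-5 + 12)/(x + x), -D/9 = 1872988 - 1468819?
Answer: -4/9668281 ≈ -4.1372e-7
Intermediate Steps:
D = -3637521 (D = -9*(1872988 - 1468819) = -9*404169 = -3637521)
y = -2
T(x) = -1/(2*x) (T(x) = -(-5 + 12)/(7*(x + x)) = -1/(2*x))
S = ¼ (S = -½/(-2) = -½*(-½) = ¼ ≈ 0.25000)
1/(1220875 + (D - 1697*S)) = 1/(1220875 + (-3637521 - 1697*¼)) = 1/(1220875 + (-3637521 - 1697/4)) = 1/(1220875 - 14551781/4) = 1/(-9668281/4) = -4/9668281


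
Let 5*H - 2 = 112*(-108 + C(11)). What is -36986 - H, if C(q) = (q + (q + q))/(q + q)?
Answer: -173004/5 ≈ -34601.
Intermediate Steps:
C(q) = 3/2 (C(q) = (q + 2*q)/((2*q)) = (3*q)*(1/(2*q)) = 3/2)
H = -11926/5 (H = ⅖ + (112*(-108 + 3/2))/5 = ⅖ + (112*(-213/2))/5 = ⅖ + (⅕)*(-11928) = ⅖ - 11928/5 = -11926/5 ≈ -2385.2)
-36986 - H = -36986 - 1*(-11926/5) = -36986 + 11926/5 = -173004/5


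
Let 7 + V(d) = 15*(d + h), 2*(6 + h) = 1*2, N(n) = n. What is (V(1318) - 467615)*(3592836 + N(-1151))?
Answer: -1608812686995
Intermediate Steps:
h = -5 (h = -6 + (1*2)/2 = -6 + (½)*2 = -6 + 1 = -5)
V(d) = -82 + 15*d (V(d) = -7 + 15*(d - 5) = -7 + 15*(-5 + d) = -7 + (-75 + 15*d) = -82 + 15*d)
(V(1318) - 467615)*(3592836 + N(-1151)) = ((-82 + 15*1318) - 467615)*(3592836 - 1151) = ((-82 + 19770) - 467615)*3591685 = (19688 - 467615)*3591685 = -447927*3591685 = -1608812686995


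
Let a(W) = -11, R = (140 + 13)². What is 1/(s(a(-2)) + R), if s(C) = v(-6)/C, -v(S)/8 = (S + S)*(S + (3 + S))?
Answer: 11/258363 ≈ 4.2576e-5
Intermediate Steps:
R = 23409 (R = 153² = 23409)
v(S) = -16*S*(3 + 2*S) (v(S) = -8*(S + S)*(S + (3 + S)) = -8*2*S*(3 + 2*S) = -16*S*(3 + 2*S))
s(C) = -864/C (s(C) = (-16*(-6)*(3 + 2*(-6)))/C = (-16*(-6)*(3 - 12))/C = (-16*(-6)*(-9))/C = -864/C)
1/(s(a(-2)) + R) = 1/(-864/(-11) + 23409) = 1/(-864*(-1/11) + 23409) = 1/(864/11 + 23409) = 1/(258363/11) = 11/258363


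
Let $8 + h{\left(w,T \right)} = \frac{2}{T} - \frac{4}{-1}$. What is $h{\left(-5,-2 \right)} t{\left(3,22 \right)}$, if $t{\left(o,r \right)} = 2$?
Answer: $-10$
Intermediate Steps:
$h{\left(w,T \right)} = -4 + \frac{2}{T}$ ($h{\left(w,T \right)} = -8 + \left(\frac{2}{T} - \frac{4}{-1}\right) = -8 + \left(\frac{2}{T} - -4\right) = -8 + \left(\frac{2}{T} + 4\right) = -8 + \left(4 + \frac{2}{T}\right) = -4 + \frac{2}{T}$)
$h{\left(-5,-2 \right)} t{\left(3,22 \right)} = \left(-4 + \frac{2}{-2}\right) 2 = \left(-4 + 2 \left(- \frac{1}{2}\right)\right) 2 = \left(-4 - 1\right) 2 = \left(-5\right) 2 = -10$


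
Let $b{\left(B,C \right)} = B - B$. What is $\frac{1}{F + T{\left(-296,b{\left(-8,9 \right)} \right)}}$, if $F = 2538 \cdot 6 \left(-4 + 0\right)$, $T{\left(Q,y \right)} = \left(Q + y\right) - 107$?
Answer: $- \frac{1}{61315} \approx -1.6309 \cdot 10^{-5}$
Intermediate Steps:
$b{\left(B,C \right)} = 0$
$T{\left(Q,y \right)} = -107 + Q + y$
$F = -60912$ ($F = 2538 \cdot 6 \left(-4\right) = 2538 \left(-24\right) = -60912$)
$\frac{1}{F + T{\left(-296,b{\left(-8,9 \right)} \right)}} = \frac{1}{-60912 - 403} = \frac{1}{-61315} = - \frac{1}{61315}$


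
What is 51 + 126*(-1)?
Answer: -75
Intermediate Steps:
51 + 126*(-1) = 51 - 126 = -75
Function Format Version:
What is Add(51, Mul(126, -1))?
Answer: -75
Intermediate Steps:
Add(51, Mul(126, -1)) = Add(51, -126) = -75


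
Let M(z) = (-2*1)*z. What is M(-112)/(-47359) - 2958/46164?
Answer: -25071443/364380146 ≈ -0.068806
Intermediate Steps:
M(z) = -2*z
M(-112)/(-47359) - 2958/46164 = -2*(-112)/(-47359) - 2958/46164 = 224*(-1/47359) - 2958*1/46164 = -224/47359 - 493/7694 = -25071443/364380146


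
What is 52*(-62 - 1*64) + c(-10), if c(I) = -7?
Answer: -6559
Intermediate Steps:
52*(-62 - 1*64) + c(-10) = 52*(-62 - 1*64) - 7 = 52*(-62 - 64) - 7 = 52*(-126) - 7 = -6552 - 7 = -6559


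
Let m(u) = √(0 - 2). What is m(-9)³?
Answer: -2*I*√2 ≈ -2.8284*I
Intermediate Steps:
m(u) = I*√2 (m(u) = √(-2) = I*√2)
m(-9)³ = (I*√2)³ = -2*I*√2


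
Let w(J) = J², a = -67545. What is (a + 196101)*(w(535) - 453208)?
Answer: -21466666548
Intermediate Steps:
(a + 196101)*(w(535) - 453208) = (-67545 + 196101)*(535² - 453208) = 128556*(286225 - 453208) = 128556*(-166983) = -21466666548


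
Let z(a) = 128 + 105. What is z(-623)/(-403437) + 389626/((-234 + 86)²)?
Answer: 78592220465/4418442024 ≈ 17.787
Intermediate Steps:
z(a) = 233
z(-623)/(-403437) + 389626/((-234 + 86)²) = 233/(-403437) + 389626/((-234 + 86)²) = 233*(-1/403437) + 389626/((-148)²) = -233/403437 + 389626/21904 = -233/403437 + 389626*(1/21904) = -233/403437 + 194813/10952 = 78592220465/4418442024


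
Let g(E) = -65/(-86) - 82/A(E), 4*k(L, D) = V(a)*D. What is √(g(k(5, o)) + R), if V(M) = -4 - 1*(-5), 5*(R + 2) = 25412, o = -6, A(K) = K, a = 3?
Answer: √8546522190/1290 ≈ 71.665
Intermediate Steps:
R = 25402/5 (R = -2 + (⅕)*25412 = -2 + 25412/5 = 25402/5 ≈ 5080.4)
V(M) = 1 (V(M) = -4 + 5 = 1)
k(L, D) = D/4 (k(L, D) = (1*D)/4 = D/4)
g(E) = 65/86 - 82/E (g(E) = -65/(-86) - 82/E = -65*(-1/86) - 82/E = 65/86 - 82/E)
√(g(k(5, o)) + R) = √((65/86 - 82/((¼)*(-6))) + 25402/5) = √((65/86 - 82/(-3/2)) + 25402/5) = √((65/86 - 82*(-⅔)) + 25402/5) = √((65/86 + 164/3) + 25402/5) = √(14299/258 + 25402/5) = √(6625211/1290) = √8546522190/1290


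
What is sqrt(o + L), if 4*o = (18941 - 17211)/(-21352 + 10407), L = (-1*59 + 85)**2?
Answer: 7*sqrt(264409310)/4378 ≈ 25.999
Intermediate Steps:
L = 676 (L = (-59 + 85)**2 = 26**2 = 676)
o = -173/4378 (o = ((18941 - 17211)/(-21352 + 10407))/4 = (1730/(-10945))/4 = (1730*(-1/10945))/4 = (1/4)*(-346/2189) = -173/4378 ≈ -0.039516)
sqrt(o + L) = sqrt(-173/4378 + 676) = sqrt(2959355/4378) = 7*sqrt(264409310)/4378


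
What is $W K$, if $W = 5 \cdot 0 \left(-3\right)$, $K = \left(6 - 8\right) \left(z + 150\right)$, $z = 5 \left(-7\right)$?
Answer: $0$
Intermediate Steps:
$z = -35$
$K = -230$ ($K = \left(6 - 8\right) \left(-35 + 150\right) = \left(-2\right) 115 = -230$)
$W = 0$ ($W = 0 \left(-3\right) = 0$)
$W K = 0 \left(-230\right) = 0$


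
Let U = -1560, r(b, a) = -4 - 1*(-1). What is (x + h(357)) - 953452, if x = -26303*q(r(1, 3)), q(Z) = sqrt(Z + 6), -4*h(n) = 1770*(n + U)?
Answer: -842249/2 - 26303*sqrt(3) ≈ -4.6668e+5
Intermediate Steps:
r(b, a) = -3 (r(b, a) = -4 + 1 = -3)
h(n) = 690300 - 885*n/2 (h(n) = -885*(n - 1560)/2 = -885*(-1560 + n)/2 = -(-2761200 + 1770*n)/4 = 690300 - 885*n/2)
q(Z) = sqrt(6 + Z)
x = -26303*sqrt(3) (x = -26303*sqrt(6 - 3) = -26303*sqrt(3) ≈ -45558.)
(x + h(357)) - 953452 = (-26303*sqrt(3) + (690300 - 885/2*357)) - 953452 = (-26303*sqrt(3) + (690300 - 315945/2)) - 953452 = (-26303*sqrt(3) + 1064655/2) - 953452 = (1064655/2 - 26303*sqrt(3)) - 953452 = -842249/2 - 26303*sqrt(3)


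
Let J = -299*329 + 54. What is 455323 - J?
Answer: 553640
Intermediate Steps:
J = -98317 (J = -98371 + 54 = -98317)
455323 - J = 455323 - 1*(-98317) = 455323 + 98317 = 553640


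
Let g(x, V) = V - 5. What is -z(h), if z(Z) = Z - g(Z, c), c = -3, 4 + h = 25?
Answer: -29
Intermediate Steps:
h = 21 (h = -4 + 25 = 21)
g(x, V) = -5 + V
z(Z) = 8 + Z (z(Z) = Z - (-5 - 3) = Z - 1*(-8) = Z + 8 = 8 + Z)
-z(h) = -(8 + 21) = -1*29 = -29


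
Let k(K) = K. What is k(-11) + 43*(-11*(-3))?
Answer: 1408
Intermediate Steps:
k(-11) + 43*(-11*(-3)) = -11 + 43*(-11*(-3)) = -11 + 43*33 = -11 + 1419 = 1408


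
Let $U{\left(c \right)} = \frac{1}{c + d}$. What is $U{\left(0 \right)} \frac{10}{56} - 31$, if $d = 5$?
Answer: $- \frac{867}{28} \approx -30.964$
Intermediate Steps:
$U{\left(c \right)} = \frac{1}{5 + c}$ ($U{\left(c \right)} = \frac{1}{c + 5} = \frac{1}{5 + c}$)
$U{\left(0 \right)} \frac{10}{56} - 31 = \frac{10 \cdot \frac{1}{56}}{5 + 0} - 31 = \frac{10 \cdot \frac{1}{56}}{5} - 31 = \frac{1}{5} \cdot \frac{5}{28} - 31 = \frac{1}{28} - 31 = - \frac{867}{28}$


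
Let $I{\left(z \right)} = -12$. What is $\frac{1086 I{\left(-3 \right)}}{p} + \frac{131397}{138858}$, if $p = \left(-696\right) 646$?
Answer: $\frac{211415941}{216780481} \approx 0.97525$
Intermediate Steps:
$p = -449616$
$\frac{1086 I{\left(-3 \right)}}{p} + \frac{131397}{138858} = \frac{1086 \left(-12\right)}{-449616} + \frac{131397}{138858} = \left(-13032\right) \left(- \frac{1}{449616}\right) + 131397 \cdot \frac{1}{138858} = \frac{543}{18734} + \frac{43799}{46286} = \frac{211415941}{216780481}$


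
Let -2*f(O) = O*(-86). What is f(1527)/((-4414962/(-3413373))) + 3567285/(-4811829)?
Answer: 2922595546838643/57571930042 ≈ 50764.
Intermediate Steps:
f(O) = 43*O (f(O) = -O*(-86)/2 = -(-43)*O = 43*O)
f(1527)/((-4414962/(-3413373))) + 3567285/(-4811829) = (43*1527)/((-4414962/(-3413373))) + 3567285/(-4811829) = 65661/((-4414962*(-1/3413373))) + 3567285*(-1/4811829) = 65661/(35894/27751) - 1189095/1603943 = 65661*(27751/35894) - 1189095/1603943 = 1822158411/35894 - 1189095/1603943 = 2922595546838643/57571930042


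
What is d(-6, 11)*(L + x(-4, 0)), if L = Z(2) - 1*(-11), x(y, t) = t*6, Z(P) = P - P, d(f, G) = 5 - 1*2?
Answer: 33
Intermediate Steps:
d(f, G) = 3 (d(f, G) = 5 - 2 = 3)
Z(P) = 0
x(y, t) = 6*t
L = 11 (L = 0 - 1*(-11) = 0 + 11 = 11)
d(-6, 11)*(L + x(-4, 0)) = 3*(11 + 6*0) = 3*(11 + 0) = 3*11 = 33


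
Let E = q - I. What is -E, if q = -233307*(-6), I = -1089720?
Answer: -2489562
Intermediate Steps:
q = 1399842
E = 2489562 (E = 1399842 - 1*(-1089720) = 1399842 + 1089720 = 2489562)
-E = -1*2489562 = -2489562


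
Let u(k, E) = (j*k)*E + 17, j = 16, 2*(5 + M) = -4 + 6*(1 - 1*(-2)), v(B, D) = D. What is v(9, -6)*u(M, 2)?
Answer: -486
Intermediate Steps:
M = 2 (M = -5 + (-4 + 6*(1 - 1*(-2)))/2 = -5 + (-4 + 6*(1 + 2))/2 = -5 + (-4 + 6*3)/2 = -5 + (-4 + 18)/2 = -5 + (½)*14 = -5 + 7 = 2)
u(k, E) = 17 + 16*E*k (u(k, E) = (16*k)*E + 17 = 16*E*k + 17 = 17 + 16*E*k)
v(9, -6)*u(M, 2) = -6*(17 + 16*2*2) = -6*(17 + 64) = -6*81 = -486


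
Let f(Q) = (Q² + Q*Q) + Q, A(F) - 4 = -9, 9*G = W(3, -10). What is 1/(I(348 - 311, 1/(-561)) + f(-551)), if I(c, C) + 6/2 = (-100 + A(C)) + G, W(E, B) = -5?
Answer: 9/5458882 ≈ 1.6487e-6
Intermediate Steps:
G = -5/9 (G = (⅑)*(-5) = -5/9 ≈ -0.55556)
A(F) = -5 (A(F) = 4 - 9 = -5)
f(Q) = Q + 2*Q² (f(Q) = (Q² + Q²) + Q = 2*Q² + Q = Q + 2*Q²)
I(c, C) = -977/9 (I(c, C) = -3 + ((-100 - 5) - 5/9) = -3 + (-105 - 5/9) = -3 - 950/9 = -977/9)
1/(I(348 - 311, 1/(-561)) + f(-551)) = 1/(-977/9 - 551*(1 + 2*(-551))) = 1/(-977/9 - 551*(1 - 1102)) = 1/(-977/9 - 551*(-1101)) = 1/(-977/9 + 606651) = 1/(5458882/9) = 9/5458882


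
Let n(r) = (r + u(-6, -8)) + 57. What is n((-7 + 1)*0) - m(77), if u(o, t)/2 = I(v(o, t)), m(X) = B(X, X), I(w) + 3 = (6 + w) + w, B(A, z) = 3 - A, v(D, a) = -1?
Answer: 133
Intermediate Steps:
I(w) = 3 + 2*w (I(w) = -3 + ((6 + w) + w) = -3 + (6 + 2*w) = 3 + 2*w)
m(X) = 3 - X
u(o, t) = 2 (u(o, t) = 2*(3 + 2*(-1)) = 2*(3 - 2) = 2*1 = 2)
n(r) = 59 + r (n(r) = (r + 2) + 57 = (2 + r) + 57 = 59 + r)
n((-7 + 1)*0) - m(77) = (59 + (-7 + 1)*0) - (3 - 1*77) = (59 - 6*0) - (3 - 77) = (59 + 0) - 1*(-74) = 59 + 74 = 133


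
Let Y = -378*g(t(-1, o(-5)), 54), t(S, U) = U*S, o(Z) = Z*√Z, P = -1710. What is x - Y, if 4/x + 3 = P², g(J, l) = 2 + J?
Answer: 2210617336/2924097 + 1890*I*√5 ≈ 756.0 + 4226.2*I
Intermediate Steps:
o(Z) = Z^(3/2)
t(S, U) = S*U
x = 4/2924097 (x = 4/(-3 + (-1710)²) = 4/(-3 + 2924100) = 4/2924097 ≈ 1.3679e-6)
Y = -756 - 1890*I*√5 (Y = -378*(2 - (-5)^(3/2)) = -378*(2 - (-5)*I*√5) = -378*(2 + 5*I*√5) = -756 - 1890*I*√5 ≈ -756.0 - 4226.2*I)
x - Y = 4/2924097 - (-756 - 1890*I*√5) = 4/2924097 + (756 + 1890*I*√5) = 2210617336/2924097 + 1890*I*√5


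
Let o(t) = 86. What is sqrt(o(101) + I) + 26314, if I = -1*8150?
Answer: 26314 + 24*I*sqrt(14) ≈ 26314.0 + 89.8*I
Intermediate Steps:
I = -8150
sqrt(o(101) + I) + 26314 = sqrt(86 - 8150) + 26314 = sqrt(-8064) + 26314 = 24*I*sqrt(14) + 26314 = 26314 + 24*I*sqrt(14)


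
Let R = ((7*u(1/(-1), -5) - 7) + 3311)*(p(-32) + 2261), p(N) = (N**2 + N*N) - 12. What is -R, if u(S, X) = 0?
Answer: -14197288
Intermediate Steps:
p(N) = -12 + 2*N**2 (p(N) = (N**2 + N**2) - 12 = 2*N**2 - 12 = -12 + 2*N**2)
R = 14197288 (R = ((7*0 - 7) + 3311)*((-12 + 2*(-32)**2) + 2261) = ((0 - 7) + 3311)*((-12 + 2*1024) + 2261) = (-7 + 3311)*((-12 + 2048) + 2261) = 3304*(2036 + 2261) = 3304*4297 = 14197288)
-R = -1*14197288 = -14197288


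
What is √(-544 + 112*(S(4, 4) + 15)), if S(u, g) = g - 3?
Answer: 4*√78 ≈ 35.327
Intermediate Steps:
S(u, g) = -3 + g
√(-544 + 112*(S(4, 4) + 15)) = √(-544 + 112*((-3 + 4) + 15)) = √(-544 + 112*(1 + 15)) = √(-544 + 112*16) = √(-544 + 1792) = √1248 = 4*√78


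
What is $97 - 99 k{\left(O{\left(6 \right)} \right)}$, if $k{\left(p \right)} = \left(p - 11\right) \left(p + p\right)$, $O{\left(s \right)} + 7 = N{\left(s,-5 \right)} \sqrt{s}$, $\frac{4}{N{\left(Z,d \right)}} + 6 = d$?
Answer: $- \frac{275089}{11} - 1800 \sqrt{6} \approx -29417.0$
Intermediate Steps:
$N{\left(Z,d \right)} = \frac{4}{-6 + d}$
$O{\left(s \right)} = -7 - \frac{4 \sqrt{s}}{11}$ ($O{\left(s \right)} = -7 + \frac{4}{-6 - 5} \sqrt{s} = -7 + \frac{4}{-11} \sqrt{s} = -7 + 4 \left(- \frac{1}{11}\right) \sqrt{s} = -7 - \frac{4 \sqrt{s}}{11}$)
$k{\left(p \right)} = 2 p \left(-11 + p\right)$ ($k{\left(p \right)} = \left(-11 + p\right) 2 p = 2 p \left(-11 + p\right)$)
$97 - 99 k{\left(O{\left(6 \right)} \right)} = 97 - 99 \cdot 2 \left(-7 - \frac{4 \sqrt{6}}{11}\right) \left(-11 - \left(7 + \frac{4 \sqrt{6}}{11}\right)\right) = 97 - 99 \cdot 2 \left(-7 - \frac{4 \sqrt{6}}{11}\right) \left(-18 - \frac{4 \sqrt{6}}{11}\right) = 97 - 99 \cdot 2 \left(-18 - \frac{4 \sqrt{6}}{11}\right) \left(-7 - \frac{4 \sqrt{6}}{11}\right) = 97 - 198 \left(-18 - \frac{4 \sqrt{6}}{11}\right) \left(-7 - \frac{4 \sqrt{6}}{11}\right)$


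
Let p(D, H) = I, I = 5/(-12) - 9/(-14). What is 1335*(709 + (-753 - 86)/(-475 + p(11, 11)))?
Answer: 37842050175/39881 ≈ 9.4887e+5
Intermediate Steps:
I = 19/84 (I = 5*(-1/12) - 9*(-1/14) = -5/12 + 9/14 = 19/84 ≈ 0.22619)
p(D, H) = 19/84
1335*(709 + (-753 - 86)/(-475 + p(11, 11))) = 1335*(709 + (-753 - 86)/(-475 + 19/84)) = 1335*(709 - 839/(-39881/84)) = 1335*(709 - 839*(-84/39881)) = 1335*(709 + 70476/39881) = 1335*(28346105/39881) = 37842050175/39881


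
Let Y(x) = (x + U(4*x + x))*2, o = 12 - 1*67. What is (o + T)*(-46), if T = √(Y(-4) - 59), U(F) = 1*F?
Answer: 2530 - 46*I*√107 ≈ 2530.0 - 475.83*I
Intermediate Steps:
U(F) = F
o = -55 (o = 12 - 67 = -55)
Y(x) = 12*x (Y(x) = (x + (4*x + x))*2 = (x + 5*x)*2 = (6*x)*2 = 12*x)
T = I*√107 (T = √(12*(-4) - 59) = √(-48 - 59) = √(-107) = I*√107 ≈ 10.344*I)
(o + T)*(-46) = (-55 + I*√107)*(-46) = 2530 - 46*I*√107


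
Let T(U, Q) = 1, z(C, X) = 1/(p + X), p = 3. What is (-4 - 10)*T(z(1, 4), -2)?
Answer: -14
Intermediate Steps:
z(C, X) = 1/(3 + X)
(-4 - 10)*T(z(1, 4), -2) = (-4 - 10)*1 = -14*1 = -14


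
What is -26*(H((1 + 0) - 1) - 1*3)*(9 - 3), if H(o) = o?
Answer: 468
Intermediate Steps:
-26*(H((1 + 0) - 1) - 1*3)*(9 - 3) = -26*(((1 + 0) - 1) - 1*3)*(9 - 3) = -26*((1 - 1) - 3)*6 = -26*(0 - 3)*6 = -(-78)*6 = -26*(-18) = 468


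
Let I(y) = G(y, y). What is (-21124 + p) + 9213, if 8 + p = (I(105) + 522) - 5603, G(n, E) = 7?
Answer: -16993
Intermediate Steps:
I(y) = 7
p = -5082 (p = -8 + ((7 + 522) - 5603) = -8 + (529 - 5603) = -8 - 5074 = -5082)
(-21124 + p) + 9213 = (-21124 - 5082) + 9213 = -26206 + 9213 = -16993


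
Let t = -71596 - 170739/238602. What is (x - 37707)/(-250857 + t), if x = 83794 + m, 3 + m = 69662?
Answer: -9205742364/25646033815 ≈ -0.35895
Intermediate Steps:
m = 69659 (m = -3 + 69662 = 69659)
x = 153453 (x = 83794 + 69659 = 153453)
t = -5694373177/79534 (t = -71596 - 170739/238602 = -71596 - 1*56913/79534 = -71596 - 56913/79534 = -5694373177/79534 ≈ -71597.)
(x - 37707)/(-250857 + t) = (153453 - 37707)/(-250857 - 5694373177/79534) = 115746/(-25646033815/79534) = 115746*(-79534/25646033815) = -9205742364/25646033815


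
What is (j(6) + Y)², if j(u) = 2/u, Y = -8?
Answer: 529/9 ≈ 58.778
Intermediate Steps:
(j(6) + Y)² = (2/6 - 8)² = (2*(⅙) - 8)² = (⅓ - 8)² = (-23/3)² = 529/9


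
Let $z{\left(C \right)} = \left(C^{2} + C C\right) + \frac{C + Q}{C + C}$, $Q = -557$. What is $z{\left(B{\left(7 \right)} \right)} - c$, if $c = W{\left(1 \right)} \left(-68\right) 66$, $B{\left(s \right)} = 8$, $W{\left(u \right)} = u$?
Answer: $\frac{73307}{16} \approx 4581.7$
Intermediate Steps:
$z{\left(C \right)} = 2 C^{2} + \frac{-557 + C}{2 C}$ ($z{\left(C \right)} = \left(C^{2} + C C\right) + \frac{C - 557}{C + C} = \left(C^{2} + C^{2}\right) + \frac{-557 + C}{2 C} = 2 C^{2} + \left(-557 + C\right) \frac{1}{2 C} = 2 C^{2} + \frac{-557 + C}{2 C}$)
$c = -4488$ ($c = 1 \left(-68\right) 66 = \left(-68\right) 66 = -4488$)
$z{\left(B{\left(7 \right)} \right)} - c = \frac{-557 + 8 + 4 \cdot 8^{3}}{2 \cdot 8} - -4488 = \frac{1}{2} \cdot \frac{1}{8} \left(-557 + 8 + 4 \cdot 512\right) + 4488 = \frac{1}{2} \cdot \frac{1}{8} \left(-557 + 8 + 2048\right) + 4488 = \frac{1}{2} \cdot \frac{1}{8} \cdot 1499 + 4488 = \frac{1499}{16} + 4488 = \frac{73307}{16}$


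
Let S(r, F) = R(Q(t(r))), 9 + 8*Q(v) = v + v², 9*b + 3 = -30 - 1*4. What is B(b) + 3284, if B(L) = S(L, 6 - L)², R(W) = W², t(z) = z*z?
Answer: 13785166236158936833881025/7589970693537140736 ≈ 1.8162e+6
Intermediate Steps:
t(z) = z²
b = -37/9 (b = -⅓ + (-30 - 1*4)/9 = -⅓ + (-30 - 4)/9 = -⅓ + (⅑)*(-34) = -⅓ - 34/9 = -37/9 ≈ -4.1111)
Q(v) = -9/8 + v/8 + v²/8 (Q(v) = -9/8 + (v + v²)/8 = -9/8 + (v/8 + v²/8) = -9/8 + v/8 + v²/8)
S(r, F) = (-9/8 + r²/8 + r⁴/8)² (S(r, F) = (-9/8 + r²/8 + (r²)²/8)² = (-9/8 + r²/8 + r⁴/8)²)
B(L) = (-9 + L² + L⁴)⁴/4096 (B(L) = ((-9 + L² + L⁴)²/64)² = (-9 + L² + L⁴)⁴/4096)
B(b) + 3284 = (-9 + (-37/9)² + (-37/9)⁴)⁴/4096 + 3284 = (-9 + 1369/81 + 1874161/6561)⁴/4096 + 3284 = (1926001/6561)⁴/4096 + 3284 = (1/4096)*(13760240772401360863704001/1853020188851841) + 3284 = 13760240772401360863704001/7589970693537140736 + 3284 = 13785166236158936833881025/7589970693537140736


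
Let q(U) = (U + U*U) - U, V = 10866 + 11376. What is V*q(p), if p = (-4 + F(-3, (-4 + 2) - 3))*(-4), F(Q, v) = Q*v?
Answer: 43060512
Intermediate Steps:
p = -44 (p = (-4 - 3*((-4 + 2) - 3))*(-4) = (-4 - 3*(-2 - 3))*(-4) = (-4 - 3*(-5))*(-4) = (-4 + 15)*(-4) = 11*(-4) = -44)
V = 22242
q(U) = U**2 (q(U) = (U + U**2) - U = U**2)
V*q(p) = 22242*(-44)**2 = 22242*1936 = 43060512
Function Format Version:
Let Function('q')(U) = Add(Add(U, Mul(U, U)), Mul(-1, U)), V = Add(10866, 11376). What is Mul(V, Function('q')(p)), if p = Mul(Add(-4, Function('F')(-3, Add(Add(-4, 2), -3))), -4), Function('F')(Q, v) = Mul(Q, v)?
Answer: 43060512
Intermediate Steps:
p = -44 (p = Mul(Add(-4, Mul(-3, Add(Add(-4, 2), -3))), -4) = Mul(Add(-4, Mul(-3, Add(-2, -3))), -4) = Mul(Add(-4, Mul(-3, -5)), -4) = Mul(Add(-4, 15), -4) = Mul(11, -4) = -44)
V = 22242
Function('q')(U) = Pow(U, 2) (Function('q')(U) = Add(Add(U, Pow(U, 2)), Mul(-1, U)) = Pow(U, 2))
Mul(V, Function('q')(p)) = Mul(22242, Pow(-44, 2)) = Mul(22242, 1936) = 43060512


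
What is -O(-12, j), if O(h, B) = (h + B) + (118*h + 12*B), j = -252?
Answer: 4704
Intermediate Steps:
O(h, B) = 13*B + 119*h (O(h, B) = (B + h) + (12*B + 118*h) = 13*B + 119*h)
-O(-12, j) = -(13*(-252) + 119*(-12)) = -(-3276 - 1428) = -1*(-4704) = 4704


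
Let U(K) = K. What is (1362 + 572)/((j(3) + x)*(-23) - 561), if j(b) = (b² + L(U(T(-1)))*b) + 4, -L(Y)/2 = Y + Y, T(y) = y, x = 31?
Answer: -1934/1849 ≈ -1.0460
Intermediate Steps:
L(Y) = -4*Y (L(Y) = -2*(Y + Y) = -4*Y)
j(b) = 4 + b² + 4*b (j(b) = (b² + (-4*(-1))*b) + 4 = (b² + 4*b) + 4 = 4 + b² + 4*b)
(1362 + 572)/((j(3) + x)*(-23) - 561) = (1362 + 572)/(((4 + 3² + 4*3) + 31)*(-23) - 561) = 1934/(((4 + 9 + 12) + 31)*(-23) - 561) = 1934/((25 + 31)*(-23) - 561) = 1934/(56*(-23) - 561) = 1934/(-1288 - 561) = 1934/(-1849) = 1934*(-1/1849) = -1934/1849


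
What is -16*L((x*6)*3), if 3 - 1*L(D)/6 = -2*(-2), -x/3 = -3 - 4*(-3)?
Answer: 96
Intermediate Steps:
x = -27 (x = -3*(-3 - 4*(-3)) = -3*(-3 + 12) = -3*9 = -27)
L(D) = -6 (L(D) = 18 - (-12)*(-2) = 18 - 6*4 = 18 - 24 = -6)
-16*L((x*6)*3) = -16*(-6) = 96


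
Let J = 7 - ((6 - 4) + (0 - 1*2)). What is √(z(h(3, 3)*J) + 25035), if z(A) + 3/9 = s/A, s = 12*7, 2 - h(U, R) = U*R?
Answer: 2*√2759883/21 ≈ 158.22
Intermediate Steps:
h(U, R) = 2 - R*U (h(U, R) = 2 - U*R = 2 - R*U)
s = 84
J = 7 (J = 7 - (2 + (0 - 2)) = 7 - (2 - 2) = 7 - 1*0 = 7 + 0 = 7)
z(A) = -⅓ + 84/A
√(z(h(3, 3)*J) + 25035) = √((252 - (2 - 1*3*3)*7)/(3*(((2 - 1*3*3)*7))) + 25035) = √((252 - (2 - 9)*7)/(3*(((2 - 9)*7))) + 25035) = √((252 - (-7)*7)/(3*((-7*7))) + 25035) = √((⅓)*(252 - 1*(-49))/(-49) + 25035) = √((⅓)*(-1/49)*(252 + 49) + 25035) = √((⅓)*(-1/49)*301 + 25035) = √(-43/21 + 25035) = √(525692/21) = 2*√2759883/21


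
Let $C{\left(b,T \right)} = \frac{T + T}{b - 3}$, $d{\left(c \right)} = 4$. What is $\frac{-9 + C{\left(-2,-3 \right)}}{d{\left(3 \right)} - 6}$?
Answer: $\frac{39}{10} \approx 3.9$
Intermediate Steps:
$C{\left(b,T \right)} = \frac{2 T}{-3 + b}$
$\frac{-9 + C{\left(-2,-3 \right)}}{d{\left(3 \right)} - 6} = \frac{-9 + 2 \left(-3\right) \frac{1}{-3 - 2}}{4 - 6} = \frac{-9 + 2 \left(-3\right) \frac{1}{-5}}{-2} = - \frac{-9 + 2 \left(-3\right) \left(- \frac{1}{5}\right)}{2} = - \frac{-9 + \frac{6}{5}}{2} = \left(- \frac{1}{2}\right) \left(- \frac{39}{5}\right) = \frac{39}{10}$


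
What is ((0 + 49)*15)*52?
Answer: 38220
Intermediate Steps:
((0 + 49)*15)*52 = (49*15)*52 = 735*52 = 38220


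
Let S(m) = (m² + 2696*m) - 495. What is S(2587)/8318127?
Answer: 4555542/2772709 ≈ 1.6430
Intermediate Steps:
S(m) = -495 + m² + 2696*m
S(2587)/8318127 = (-495 + 2587² + 2696*2587)/8318127 = (-495 + 6692569 + 6974552)*(1/8318127) = 13666626*(1/8318127) = 4555542/2772709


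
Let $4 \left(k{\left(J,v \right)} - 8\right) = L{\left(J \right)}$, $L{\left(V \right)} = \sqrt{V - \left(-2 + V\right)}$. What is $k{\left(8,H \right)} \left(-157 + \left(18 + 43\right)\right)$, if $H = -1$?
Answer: $-768 - 24 \sqrt{2} \approx -801.94$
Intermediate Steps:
$L{\left(V \right)} = \sqrt{2}$
$k{\left(J,v \right)} = 8 + \frac{\sqrt{2}}{4}$
$k{\left(8,H \right)} \left(-157 + \left(18 + 43\right)\right) = \left(8 + \frac{\sqrt{2}}{4}\right) \left(-157 + \left(18 + 43\right)\right) = \left(8 + \frac{\sqrt{2}}{4}\right) \left(-157 + 61\right) = \left(8 + \frac{\sqrt{2}}{4}\right) \left(-96\right) = -768 - 24 \sqrt{2}$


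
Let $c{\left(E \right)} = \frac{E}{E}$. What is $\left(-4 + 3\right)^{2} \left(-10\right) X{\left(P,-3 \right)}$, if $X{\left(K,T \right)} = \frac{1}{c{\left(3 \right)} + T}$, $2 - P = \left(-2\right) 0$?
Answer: $5$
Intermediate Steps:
$c{\left(E \right)} = 1$
$P = 2$ ($P = 2 - \left(-2\right) 0 = 2 - 0 = 2 + 0 = 2$)
$X{\left(K,T \right)} = \frac{1}{1 + T}$
$\left(-4 + 3\right)^{2} \left(-10\right) X{\left(P,-3 \right)} = \frac{\left(-4 + 3\right)^{2} \left(-10\right)}{1 - 3} = \frac{\left(-1\right)^{2} \left(-10\right)}{-2} = 1 \left(-10\right) \left(- \frac{1}{2}\right) = \left(-10\right) \left(- \frac{1}{2}\right) = 5$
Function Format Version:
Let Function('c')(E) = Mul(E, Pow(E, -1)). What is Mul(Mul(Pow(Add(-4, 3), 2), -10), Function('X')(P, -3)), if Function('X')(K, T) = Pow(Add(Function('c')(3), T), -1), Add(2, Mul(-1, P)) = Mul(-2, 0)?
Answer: 5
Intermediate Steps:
Function('c')(E) = 1
P = 2 (P = Add(2, Mul(-1, Mul(-2, 0))) = Add(2, Mul(-1, 0)) = Add(2, 0) = 2)
Function('X')(K, T) = Pow(Add(1, T), -1)
Mul(Mul(Pow(Add(-4, 3), 2), -10), Function('X')(P, -3)) = Mul(Mul(Pow(Add(-4, 3), 2), -10), Pow(Add(1, -3), -1)) = Mul(Mul(Pow(-1, 2), -10), Pow(-2, -1)) = Mul(Mul(1, -10), Rational(-1, 2)) = Mul(-10, Rational(-1, 2)) = 5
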